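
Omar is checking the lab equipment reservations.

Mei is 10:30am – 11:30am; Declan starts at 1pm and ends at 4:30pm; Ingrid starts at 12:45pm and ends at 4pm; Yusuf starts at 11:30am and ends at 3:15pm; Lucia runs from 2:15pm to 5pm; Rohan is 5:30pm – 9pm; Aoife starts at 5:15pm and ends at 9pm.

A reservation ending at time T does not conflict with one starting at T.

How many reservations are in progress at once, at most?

Sweep the timeline, counting +1 at each start and −1 at each end (ends before starts at a tie):
10:30am start Mei → 1
11:30am end Mei → 0
11:30am start Yusuf → 1
12:45pm start Ingrid → 2
1pm start Declan → 3
2:15pm start Lucia → 4
3:15pm end Yusuf → 3
4pm end Ingrid → 2
4:30pm end Declan → 1
5pm end Lucia → 0
5:15pm start Aoife → 1
5:30pm start Rohan → 2
9pm end Aoife → 1
9pm end Rohan → 0
Peak is 4, at 2:15pm (Declan, Ingrid, Lucia, Yusuf).

4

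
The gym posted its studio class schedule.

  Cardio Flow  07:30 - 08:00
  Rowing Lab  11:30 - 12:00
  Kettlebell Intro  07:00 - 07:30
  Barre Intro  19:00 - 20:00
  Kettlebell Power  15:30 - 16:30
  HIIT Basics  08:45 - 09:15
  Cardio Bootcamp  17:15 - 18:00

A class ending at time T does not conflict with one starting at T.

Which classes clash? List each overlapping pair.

no conflicts

Check each pair: they overlap iff neither finishes before the other starts.
Sorted by start: Kettlebell Intro, Cardio Flow, HIIT Basics, Rowing Lab, Kettlebell Power, Cardio Bootcamp, Barre Intro.
Cardio Flow starts exactly when Kettlebell Intro ends (back-to-back, no overlap) — done with Kettlebell Intro.
HIIT Basics starts after Cardio Flow ends — done with Cardio Flow.
Rowing Lab starts after HIIT Basics ends — done with HIIT Basics.
Kettlebell Power starts after Rowing Lab ends — done with Rowing Lab.
Cardio Bootcamp starts after Kettlebell Power ends — done with Kettlebell Power.
Barre Intro starts after Cardio Bootcamp ends.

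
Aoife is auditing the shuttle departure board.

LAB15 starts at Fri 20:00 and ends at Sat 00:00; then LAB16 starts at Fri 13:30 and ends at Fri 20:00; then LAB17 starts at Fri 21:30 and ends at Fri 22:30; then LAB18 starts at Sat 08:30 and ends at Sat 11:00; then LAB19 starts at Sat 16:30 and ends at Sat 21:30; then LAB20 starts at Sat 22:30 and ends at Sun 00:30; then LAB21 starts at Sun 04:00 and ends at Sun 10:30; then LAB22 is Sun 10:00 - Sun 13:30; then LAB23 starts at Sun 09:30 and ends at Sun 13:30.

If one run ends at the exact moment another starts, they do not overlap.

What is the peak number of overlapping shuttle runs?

Sweep the timeline, counting +1 at each start and −1 at each end (ends before starts at a tie):
Fri 13:30 start LAB16 → 1
Fri 20:00 end LAB16 → 0
Fri 20:00 start LAB15 → 1
Fri 21:30 start LAB17 → 2
Fri 22:30 end LAB17 → 1
Sat 00:00 end LAB15 → 0
Sat 08:30 start LAB18 → 1
Sat 11:00 end LAB18 → 0
Sat 16:30 start LAB19 → 1
Sat 21:30 end LAB19 → 0
Sat 22:30 start LAB20 → 1
Sun 00:30 end LAB20 → 0
Sun 04:00 start LAB21 → 1
Sun 09:30 start LAB23 → 2
Sun 10:00 start LAB22 → 3
Sun 10:30 end LAB21 → 2
Sun 13:30 end LAB22 → 1
Sun 13:30 end LAB23 → 0
Peak is 3, at Sun 10:00 (LAB21, LAB22, LAB23).

3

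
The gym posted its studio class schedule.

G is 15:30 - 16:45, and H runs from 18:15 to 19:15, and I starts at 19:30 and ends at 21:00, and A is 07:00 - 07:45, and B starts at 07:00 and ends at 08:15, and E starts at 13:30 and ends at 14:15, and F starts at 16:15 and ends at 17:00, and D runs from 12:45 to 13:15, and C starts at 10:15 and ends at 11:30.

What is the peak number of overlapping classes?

2

Sweep the timeline, counting +1 at each start and −1 at each end (ends before starts at a tie):
07:00 start A → 1
07:00 start B → 2
07:45 end A → 1
08:15 end B → 0
10:15 start C → 1
11:30 end C → 0
12:45 start D → 1
13:15 end D → 0
13:30 start E → 1
14:15 end E → 0
15:30 start G → 1
16:15 start F → 2
16:45 end G → 1
17:00 end F → 0
18:15 start H → 1
19:15 end H → 0
19:30 start I → 1
21:00 end I → 0
Peak is 2, at 07:00 (A, B).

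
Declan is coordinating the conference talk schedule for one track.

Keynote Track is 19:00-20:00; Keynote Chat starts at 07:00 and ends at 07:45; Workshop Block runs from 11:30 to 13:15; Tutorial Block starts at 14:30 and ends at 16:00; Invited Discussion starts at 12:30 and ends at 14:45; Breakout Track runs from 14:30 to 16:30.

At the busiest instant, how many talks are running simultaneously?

Walk through starts and ends in time order (an end at T is processed before a start at T):
07:00 start Keynote Chat → 1
07:45 end Keynote Chat → 0
11:30 start Workshop Block → 1
12:30 start Invited Discussion → 2
13:15 end Workshop Block → 1
14:30 start Breakout Track → 2
14:30 start Tutorial Block → 3
14:45 end Invited Discussion → 2
16:00 end Tutorial Block → 1
16:30 end Breakout Track → 0
19:00 start Keynote Track → 1
20:00 end Keynote Track → 0
Peak is 3, at 14:30 (Breakout Track, Invited Discussion, Tutorial Block).

3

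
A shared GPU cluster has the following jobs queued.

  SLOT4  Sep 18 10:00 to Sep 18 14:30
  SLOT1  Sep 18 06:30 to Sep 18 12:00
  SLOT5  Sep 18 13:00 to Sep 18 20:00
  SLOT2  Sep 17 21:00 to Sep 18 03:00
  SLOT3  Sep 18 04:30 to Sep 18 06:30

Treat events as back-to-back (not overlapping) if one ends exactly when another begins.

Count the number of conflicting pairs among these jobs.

Sorted by start: SLOT2, SLOT3, SLOT1, SLOT4, SLOT5.
SLOT3 starts after SLOT2 ends — done with SLOT2.
SLOT1 starts exactly when SLOT3 ends (back-to-back, no overlap) — done with SLOT3.
SLOT4 starts before SLOT1 ends → SLOT1 and SLOT4 overlap.
SLOT5 starts after SLOT1 ends.
SLOT5 starts before SLOT4 ends → SLOT4 and SLOT5 overlap.
Overlapping pairs: SLOT1 & SLOT4, SLOT4 & SLOT5 — 2 in total.

2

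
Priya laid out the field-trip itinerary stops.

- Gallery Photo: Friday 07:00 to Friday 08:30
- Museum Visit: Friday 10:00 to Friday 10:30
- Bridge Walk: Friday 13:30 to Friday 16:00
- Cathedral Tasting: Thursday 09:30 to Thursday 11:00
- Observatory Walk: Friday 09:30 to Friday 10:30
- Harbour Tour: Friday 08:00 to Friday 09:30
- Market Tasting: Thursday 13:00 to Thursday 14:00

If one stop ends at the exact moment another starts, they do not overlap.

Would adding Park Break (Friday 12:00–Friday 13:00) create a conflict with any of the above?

No — it doesn't clash with anything

Cathedral Tasting: ends Thursday 11:00 at or before Park Break starts Friday 12:00 → clear.
Market Tasting: ends Thursday 14:00 at or before Park Break starts Friday 12:00 → clear.
Gallery Photo: ends Friday 08:30 at or before Park Break starts Friday 12:00 → clear.
Harbour Tour: ends Friday 09:30 at or before Park Break starts Friday 12:00 → clear.
Observatory Walk: ends Friday 10:30 at or before Park Break starts Friday 12:00 → clear.
Museum Visit: ends Friday 10:30 at or before Park Break starts Friday 12:00 → clear.
Bridge Walk: starts Friday 13:30 at or after Park Break ends Friday 13:00 → clear.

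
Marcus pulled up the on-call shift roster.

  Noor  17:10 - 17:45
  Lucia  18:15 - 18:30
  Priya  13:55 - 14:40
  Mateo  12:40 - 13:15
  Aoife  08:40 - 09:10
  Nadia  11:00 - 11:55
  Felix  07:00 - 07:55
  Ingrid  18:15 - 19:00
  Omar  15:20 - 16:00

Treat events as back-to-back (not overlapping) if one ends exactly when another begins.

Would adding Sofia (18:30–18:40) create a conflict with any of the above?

Felix: ends 07:55 at or before Sofia starts 18:30 → clear.
Aoife: ends 09:10 at or before Sofia starts 18:30 → clear.
Nadia: ends 11:55 at or before Sofia starts 18:30 → clear.
Mateo: ends 13:15 at or before Sofia starts 18:30 → clear.
Priya: ends 14:40 at or before Sofia starts 18:30 → clear.
Omar: ends 16:00 at or before Sofia starts 18:30 → clear.
Noor: ends 17:45 at or before Sofia starts 18:30 → clear.
Ingrid: starts 18:15 before Sofia ends 18:40, and ends 19:00 after Sofia starts 18:30 → overlap.
Lucia: ends 18:30 at or before Sofia starts 18:30 → clear.
Sofia overlaps Ingrid.

Yes — it overlaps Ingrid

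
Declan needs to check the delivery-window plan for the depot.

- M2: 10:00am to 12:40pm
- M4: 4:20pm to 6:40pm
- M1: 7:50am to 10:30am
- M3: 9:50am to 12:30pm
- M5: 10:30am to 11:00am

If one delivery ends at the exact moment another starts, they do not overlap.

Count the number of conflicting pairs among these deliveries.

5

Check each pair: they overlap iff neither finishes before the other starts.
Sorted by start: M1, M3, M2, M5, M4.
M3 starts before M1 ends → M1 and M3 overlap.
M2 starts before M1 ends → M1 and M2 overlap.
M5 starts exactly when M1 ends (back-to-back, no overlap) — done with M1.
M2 starts before M3 ends → M3 and M2 overlap.
M5 starts before M3 ends → M3 and M5 overlap.
M4 starts after M3 ends.
M5 starts before M2 ends → M2 and M5 overlap.
M4 starts after M2 ends.
M4 starts after M5 ends.
Overlapping pairs: M1 & M2, M1 & M3, M2 & M3, M2 & M5, M3 & M5 — 5 in total.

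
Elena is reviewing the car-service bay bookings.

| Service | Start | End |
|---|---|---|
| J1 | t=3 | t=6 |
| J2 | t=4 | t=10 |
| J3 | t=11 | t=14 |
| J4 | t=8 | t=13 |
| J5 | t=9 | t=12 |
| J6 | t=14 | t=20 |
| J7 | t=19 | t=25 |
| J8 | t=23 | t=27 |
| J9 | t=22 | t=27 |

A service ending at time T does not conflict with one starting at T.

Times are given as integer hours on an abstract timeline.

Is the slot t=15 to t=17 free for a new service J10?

No — it overlaps J6

J1: ends t=6 at or before J10 starts t=15 → clear.
J2: ends t=10 at or before J10 starts t=15 → clear.
J4: ends t=13 at or before J10 starts t=15 → clear.
J5: ends t=12 at or before J10 starts t=15 → clear.
J3: ends t=14 at or before J10 starts t=15 → clear.
J6: starts t=14 before J10 ends t=17, and ends t=20 after J10 starts t=15 → overlap.
J7: starts t=19 at or after J10 ends t=17 → clear.
J9: starts t=22 at or after J10 ends t=17 → clear.
J8: starts t=23 at or after J10 ends t=17 → clear.
J10 overlaps J6.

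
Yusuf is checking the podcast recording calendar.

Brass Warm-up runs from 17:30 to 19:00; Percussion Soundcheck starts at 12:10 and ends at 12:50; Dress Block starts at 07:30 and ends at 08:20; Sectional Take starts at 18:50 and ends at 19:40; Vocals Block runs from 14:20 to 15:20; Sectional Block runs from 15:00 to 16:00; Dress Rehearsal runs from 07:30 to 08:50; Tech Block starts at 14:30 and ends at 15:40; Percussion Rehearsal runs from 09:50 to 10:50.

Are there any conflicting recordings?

Check each pair: they overlap iff neither finishes before the other starts.
Sorted by start: Dress Block, Dress Rehearsal, Percussion Rehearsal, Percussion Soundcheck, Vocals Block, Tech Block, Sectional Block, Brass Warm-up, Sectional Take.
Dress Rehearsal starts before Dress Block ends → Dress Block and Dress Rehearsal overlap.
That's a conflict, so the schedule is not conflict-free.

Yes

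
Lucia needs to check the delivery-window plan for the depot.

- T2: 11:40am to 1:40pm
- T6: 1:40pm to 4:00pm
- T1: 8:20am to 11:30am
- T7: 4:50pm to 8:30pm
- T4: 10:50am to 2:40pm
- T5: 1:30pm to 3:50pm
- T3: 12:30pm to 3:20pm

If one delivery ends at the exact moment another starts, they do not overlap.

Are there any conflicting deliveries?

Yes

Two intervals overlap when each starts before the other ends.
Sorted by start: T1, T4, T2, T3, T5, T6, T7.
T4 starts before T1 ends → T1 and T4 overlap.
That's a conflict, so the schedule is not conflict-free.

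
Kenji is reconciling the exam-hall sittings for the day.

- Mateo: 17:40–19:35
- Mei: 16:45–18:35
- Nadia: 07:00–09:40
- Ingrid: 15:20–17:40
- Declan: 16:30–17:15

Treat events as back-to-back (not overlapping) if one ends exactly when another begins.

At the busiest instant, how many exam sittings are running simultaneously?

Walk through starts and ends in time order (an end at T is processed before a start at T):
07:00 start Nadia → 1
09:40 end Nadia → 0
15:20 start Ingrid → 1
16:30 start Declan → 2
16:45 start Mei → 3
17:15 end Declan → 2
17:40 end Ingrid → 1
17:40 start Mateo → 2
18:35 end Mei → 1
19:35 end Mateo → 0
Peak is 3, at 16:45 (Declan, Ingrid, Mei).

3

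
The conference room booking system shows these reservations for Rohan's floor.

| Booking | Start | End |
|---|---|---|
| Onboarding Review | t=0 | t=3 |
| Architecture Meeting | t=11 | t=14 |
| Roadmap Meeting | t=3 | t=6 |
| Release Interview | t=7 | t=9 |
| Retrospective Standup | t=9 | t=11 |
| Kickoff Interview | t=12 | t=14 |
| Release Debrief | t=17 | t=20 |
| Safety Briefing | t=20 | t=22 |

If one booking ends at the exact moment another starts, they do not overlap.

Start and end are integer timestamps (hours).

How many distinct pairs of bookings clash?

1

Two intervals overlap when each starts before the other ends.
Sorted by start: Onboarding Review, Roadmap Meeting, Release Interview, Retrospective Standup, Architecture Meeting, Kickoff Interview, Release Debrief, Safety Briefing.
Roadmap Meeting starts exactly when Onboarding Review ends (back-to-back, no overlap) — done with Onboarding Review.
Release Interview starts after Roadmap Meeting ends — done with Roadmap Meeting.
Retrospective Standup starts exactly when Release Interview ends (back-to-back, no overlap) — done with Release Interview.
Architecture Meeting starts exactly when Retrospective Standup ends (back-to-back, no overlap) — done with Retrospective Standup.
Kickoff Interview starts before Architecture Meeting ends → Architecture Meeting and Kickoff Interview overlap.
Release Debrief starts after Architecture Meeting ends — done with Architecture Meeting.
Release Debrief starts after Kickoff Interview ends — done with Kickoff Interview.
Safety Briefing starts exactly when Release Debrief ends (back-to-back, no overlap).
Overlapping pairs: Architecture Meeting & Kickoff Interview — 1 in total.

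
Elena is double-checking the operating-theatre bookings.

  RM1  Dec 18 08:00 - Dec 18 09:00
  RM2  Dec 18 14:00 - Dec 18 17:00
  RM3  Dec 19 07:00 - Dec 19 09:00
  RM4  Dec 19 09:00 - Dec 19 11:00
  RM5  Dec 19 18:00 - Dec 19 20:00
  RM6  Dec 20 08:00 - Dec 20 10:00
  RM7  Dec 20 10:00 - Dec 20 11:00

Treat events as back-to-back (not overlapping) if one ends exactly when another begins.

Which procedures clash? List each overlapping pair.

Sorted by start: RM1, RM2, RM3, RM4, RM5, RM6, RM7.
RM2 starts after RM1 ends, so RM1 has no further overlaps.
RM3 starts after RM2 ends, so RM2 has no further overlaps.
RM4 starts exactly when RM3 ends (back-to-back, no overlap), so RM3 has no further overlaps.
RM5 starts after RM4 ends, so RM4 has no further overlaps.
RM6 starts after RM5 ends, so RM5 has no further overlaps.
RM7 starts exactly when RM6 ends (back-to-back, no overlap).

none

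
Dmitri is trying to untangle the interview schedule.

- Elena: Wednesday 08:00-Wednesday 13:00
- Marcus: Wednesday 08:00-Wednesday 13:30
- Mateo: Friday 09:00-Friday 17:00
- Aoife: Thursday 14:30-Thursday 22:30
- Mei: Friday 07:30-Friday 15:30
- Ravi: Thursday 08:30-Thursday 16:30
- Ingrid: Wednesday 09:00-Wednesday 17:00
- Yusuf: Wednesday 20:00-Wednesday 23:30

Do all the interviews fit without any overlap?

No

Sorted by start: Elena, Marcus, Ingrid, Yusuf, Ravi, Aoife, Mei, Mateo.
Marcus starts before Elena ends → Elena and Marcus overlap.
That's a conflict, so the schedule is not conflict-free.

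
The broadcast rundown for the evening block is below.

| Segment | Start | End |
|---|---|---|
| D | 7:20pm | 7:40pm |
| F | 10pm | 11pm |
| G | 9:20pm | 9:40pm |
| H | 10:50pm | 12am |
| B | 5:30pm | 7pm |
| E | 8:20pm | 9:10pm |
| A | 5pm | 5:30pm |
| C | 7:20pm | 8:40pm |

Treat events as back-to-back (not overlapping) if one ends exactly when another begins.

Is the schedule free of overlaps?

Sorted by start: A, B, C, D, E, G, F, H.
B starts exactly when A ends (back-to-back, no overlap); A is clear from here.
C starts after B ends; B is clear from here.
D starts before C ends → C and D overlap.
That's a conflict, so the schedule is not conflict-free.

No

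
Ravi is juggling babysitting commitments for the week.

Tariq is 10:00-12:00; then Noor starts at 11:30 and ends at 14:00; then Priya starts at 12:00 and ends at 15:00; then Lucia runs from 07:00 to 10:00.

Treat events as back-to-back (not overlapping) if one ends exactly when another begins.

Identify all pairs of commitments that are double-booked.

Sorted by start: Lucia, Tariq, Noor, Priya.
Tariq starts exactly when Lucia ends (back-to-back, no overlap), so nothing later overlaps Lucia either.
Noor starts before Tariq ends → Tariq and Noor overlap.
Priya starts exactly when Tariq ends (back-to-back, no overlap).
Priya starts before Noor ends → Noor and Priya overlap.

Noor & Priya, Noor & Tariq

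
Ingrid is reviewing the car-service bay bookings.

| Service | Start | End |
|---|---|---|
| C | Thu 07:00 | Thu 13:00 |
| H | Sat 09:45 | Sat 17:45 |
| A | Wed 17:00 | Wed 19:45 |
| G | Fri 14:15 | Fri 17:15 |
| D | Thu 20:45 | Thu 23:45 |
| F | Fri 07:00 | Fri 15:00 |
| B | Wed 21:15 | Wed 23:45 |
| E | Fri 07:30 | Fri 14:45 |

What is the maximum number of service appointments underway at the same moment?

3

Sort all start/end points and keep a running count:
Wed 17:00 start A → 1
Wed 19:45 end A → 0
Wed 21:15 start B → 1
Wed 23:45 end B → 0
Thu 07:00 start C → 1
Thu 13:00 end C → 0
Thu 20:45 start D → 1
Thu 23:45 end D → 0
Fri 07:00 start F → 1
Fri 07:30 start E → 2
Fri 14:15 start G → 3
Fri 14:45 end E → 2
Fri 15:00 end F → 1
Fri 17:15 end G → 0
Sat 09:45 start H → 1
Sat 17:45 end H → 0
Peak is 3, at Fri 14:15 (E, F, G).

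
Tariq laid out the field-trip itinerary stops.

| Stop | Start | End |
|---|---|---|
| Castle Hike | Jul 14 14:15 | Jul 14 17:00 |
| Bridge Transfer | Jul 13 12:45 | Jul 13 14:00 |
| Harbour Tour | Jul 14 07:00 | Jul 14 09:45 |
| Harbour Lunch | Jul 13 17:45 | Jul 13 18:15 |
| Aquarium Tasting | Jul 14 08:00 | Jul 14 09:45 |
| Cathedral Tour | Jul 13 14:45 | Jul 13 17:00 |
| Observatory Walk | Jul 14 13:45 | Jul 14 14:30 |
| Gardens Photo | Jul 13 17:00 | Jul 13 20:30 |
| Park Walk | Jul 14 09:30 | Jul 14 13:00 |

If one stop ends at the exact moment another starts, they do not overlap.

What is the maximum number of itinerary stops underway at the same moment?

3

Sort all start/end points and keep a running count:
Jul 13 12:45 start Bridge Transfer → 1
Jul 13 14:00 end Bridge Transfer → 0
Jul 13 14:45 start Cathedral Tour → 1
Jul 13 17:00 end Cathedral Tour → 0
Jul 13 17:00 start Gardens Photo → 1
Jul 13 17:45 start Harbour Lunch → 2
Jul 13 18:15 end Harbour Lunch → 1
Jul 13 20:30 end Gardens Photo → 0
Jul 14 07:00 start Harbour Tour → 1
Jul 14 08:00 start Aquarium Tasting → 2
Jul 14 09:30 start Park Walk → 3
Jul 14 09:45 end Aquarium Tasting → 2
Jul 14 09:45 end Harbour Tour → 1
Jul 14 13:00 end Park Walk → 0
Jul 14 13:45 start Observatory Walk → 1
Jul 14 14:15 start Castle Hike → 2
Jul 14 14:30 end Observatory Walk → 1
Jul 14 17:00 end Castle Hike → 0
Peak is 3, at Jul 14 09:30 (Aquarium Tasting, Harbour Tour, Park Walk).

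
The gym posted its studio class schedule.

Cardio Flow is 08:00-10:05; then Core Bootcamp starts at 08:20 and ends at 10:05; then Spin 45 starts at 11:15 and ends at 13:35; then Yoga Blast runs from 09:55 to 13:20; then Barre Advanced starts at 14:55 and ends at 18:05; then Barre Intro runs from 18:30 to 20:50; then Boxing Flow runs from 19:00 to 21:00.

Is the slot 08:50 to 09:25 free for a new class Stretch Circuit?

No — it overlaps Cardio Flow, Core Bootcamp

Cardio Flow: starts 08:00 before Stretch Circuit ends 09:25, and ends 10:05 after Stretch Circuit starts 08:50 → overlap.
Core Bootcamp: starts 08:20 before Stretch Circuit ends 09:25, and ends 10:05 after Stretch Circuit starts 08:50 → overlap.
Yoga Blast: starts 09:55 at or after Stretch Circuit ends 09:25 → clear.
Spin 45: starts 11:15 at or after Stretch Circuit ends 09:25 → clear.
Barre Advanced: starts 14:55 at or after Stretch Circuit ends 09:25 → clear.
Barre Intro: starts 18:30 at or after Stretch Circuit ends 09:25 → clear.
Boxing Flow: starts 19:00 at or after Stretch Circuit ends 09:25 → clear.
Stretch Circuit overlaps Cardio Flow, Core Bootcamp.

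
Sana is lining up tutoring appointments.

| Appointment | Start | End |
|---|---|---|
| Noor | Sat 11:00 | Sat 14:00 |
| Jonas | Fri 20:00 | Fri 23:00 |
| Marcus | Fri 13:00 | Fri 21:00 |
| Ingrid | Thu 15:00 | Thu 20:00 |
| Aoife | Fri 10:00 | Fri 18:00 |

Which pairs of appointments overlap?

Aoife & Marcus, Jonas & Marcus

Sorted by start: Ingrid, Aoife, Marcus, Jonas, Noor.
Aoife starts after Ingrid ends; Ingrid is clear from here.
Marcus starts before Aoife ends → Aoife and Marcus overlap.
Jonas starts after Aoife ends; Aoife is clear from here.
Jonas starts before Marcus ends → Marcus and Jonas overlap.
Noor starts after Marcus ends.
Noor starts after Jonas ends.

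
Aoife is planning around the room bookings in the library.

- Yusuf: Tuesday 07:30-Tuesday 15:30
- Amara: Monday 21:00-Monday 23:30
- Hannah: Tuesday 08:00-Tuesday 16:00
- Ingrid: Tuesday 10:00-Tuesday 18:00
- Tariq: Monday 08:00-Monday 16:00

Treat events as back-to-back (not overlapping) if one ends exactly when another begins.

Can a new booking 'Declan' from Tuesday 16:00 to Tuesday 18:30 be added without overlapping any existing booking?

No — it overlaps Ingrid

Tariq: ends Monday 16:00 at or before Declan starts Tuesday 16:00 → clear.
Amara: ends Monday 23:30 at or before Declan starts Tuesday 16:00 → clear.
Yusuf: ends Tuesday 15:30 at or before Declan starts Tuesday 16:00 → clear.
Hannah: ends Tuesday 16:00 at or before Declan starts Tuesday 16:00 → clear.
Ingrid: starts Tuesday 10:00 before Declan ends Tuesday 18:30, and ends Tuesday 18:00 after Declan starts Tuesday 16:00 → overlap.
Declan overlaps Ingrid.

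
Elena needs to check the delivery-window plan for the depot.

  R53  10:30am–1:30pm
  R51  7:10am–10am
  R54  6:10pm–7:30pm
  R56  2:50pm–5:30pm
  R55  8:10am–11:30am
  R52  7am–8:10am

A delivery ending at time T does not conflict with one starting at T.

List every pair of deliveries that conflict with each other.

R51 & R52, R51 & R55, R53 & R55

Sorted by start: R52, R51, R55, R53, R56, R54.
R51 starts before R52 ends → R52 and R51 overlap.
R55 starts exactly when R52 ends (back-to-back, no overlap), so nothing later overlaps R52 either.
R55 starts before R51 ends → R51 and R55 overlap.
R53 starts after R51 ends, so nothing later overlaps R51 either.
R53 starts before R55 ends → R55 and R53 overlap.
R56 starts after R55 ends, so nothing later overlaps R55 either.
R56 starts after R53 ends, so nothing later overlaps R53 either.
R54 starts after R56 ends.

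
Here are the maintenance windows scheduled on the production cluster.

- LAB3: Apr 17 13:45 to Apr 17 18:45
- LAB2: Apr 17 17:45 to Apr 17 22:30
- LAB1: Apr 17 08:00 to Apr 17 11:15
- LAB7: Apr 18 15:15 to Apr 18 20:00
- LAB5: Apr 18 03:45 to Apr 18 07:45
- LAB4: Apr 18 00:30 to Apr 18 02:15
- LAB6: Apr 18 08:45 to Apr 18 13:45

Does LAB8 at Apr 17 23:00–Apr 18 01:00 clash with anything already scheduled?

LAB1: ends Apr 17 11:15 at or before LAB8 starts Apr 17 23:00 → clear.
LAB3: ends Apr 17 18:45 at or before LAB8 starts Apr 17 23:00 → clear.
LAB2: ends Apr 17 22:30 at or before LAB8 starts Apr 17 23:00 → clear.
LAB4: starts Apr 18 00:30 before LAB8 ends Apr 18 01:00, and ends Apr 18 02:15 after LAB8 starts Apr 17 23:00 → overlap.
LAB5: starts Apr 18 03:45 at or after LAB8 ends Apr 18 01:00 → clear.
LAB6: starts Apr 18 08:45 at or after LAB8 ends Apr 18 01:00 → clear.
LAB7: starts Apr 18 15:15 at or after LAB8 ends Apr 18 01:00 → clear.
LAB8 overlaps LAB4.

Yes — it overlaps LAB4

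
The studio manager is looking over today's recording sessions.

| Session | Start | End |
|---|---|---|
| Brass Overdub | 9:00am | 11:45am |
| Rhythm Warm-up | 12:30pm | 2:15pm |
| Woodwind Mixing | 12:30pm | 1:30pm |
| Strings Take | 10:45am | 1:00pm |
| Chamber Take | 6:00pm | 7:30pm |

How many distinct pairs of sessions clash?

4

Two intervals overlap when each starts before the other ends.
Sorted by start: Brass Overdub, Strings Take, Rhythm Warm-up, Woodwind Mixing, Chamber Take.
Strings Take starts before Brass Overdub ends → Brass Overdub and Strings Take overlap.
Rhythm Warm-up starts after Brass Overdub ends — done with Brass Overdub.
Rhythm Warm-up starts before Strings Take ends → Strings Take and Rhythm Warm-up overlap.
Woodwind Mixing starts before Strings Take ends → Strings Take and Woodwind Mixing overlap.
Chamber Take starts after Strings Take ends.
Woodwind Mixing starts before Rhythm Warm-up ends → Rhythm Warm-up and Woodwind Mixing overlap.
Chamber Take starts after Rhythm Warm-up ends.
Chamber Take starts after Woodwind Mixing ends.
Overlapping pairs: Brass Overdub & Strings Take, Rhythm Warm-up & Strings Take, Rhythm Warm-up & Woodwind Mixing, Strings Take & Woodwind Mixing — 4 in total.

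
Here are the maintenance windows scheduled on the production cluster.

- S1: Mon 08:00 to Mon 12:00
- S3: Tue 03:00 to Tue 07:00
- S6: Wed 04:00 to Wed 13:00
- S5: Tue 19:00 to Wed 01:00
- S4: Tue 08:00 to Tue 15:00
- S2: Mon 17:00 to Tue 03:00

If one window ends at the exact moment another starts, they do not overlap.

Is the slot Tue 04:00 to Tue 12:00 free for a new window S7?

S1: ends Mon 12:00 at or before S7 starts Tue 04:00 → clear.
S2: ends Tue 03:00 at or before S7 starts Tue 04:00 → clear.
S3: starts Tue 03:00 before S7 ends Tue 12:00, and ends Tue 07:00 after S7 starts Tue 04:00 → overlap.
S4: starts Tue 08:00 before S7 ends Tue 12:00, and ends Tue 15:00 after S7 starts Tue 04:00 → overlap.
S5: starts Tue 19:00 at or after S7 ends Tue 12:00 → clear.
S6: starts Wed 04:00 at or after S7 ends Tue 12:00 → clear.
S7 overlaps S3, S4.

No — it overlaps S3, S4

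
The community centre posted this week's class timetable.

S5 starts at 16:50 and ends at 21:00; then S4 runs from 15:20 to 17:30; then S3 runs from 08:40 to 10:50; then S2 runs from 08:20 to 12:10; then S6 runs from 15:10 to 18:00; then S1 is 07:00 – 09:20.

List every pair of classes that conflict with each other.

Sorted by start: S1, S2, S3, S6, S4, S5.
S2 starts before S1 ends → S1 and S2 overlap.
S3 starts before S1 ends → S1 and S3 overlap.
S6 starts after S1 ends — done with S1.
S3 starts before S2 ends → S2 and S3 overlap.
S6 starts after S2 ends — done with S2.
S6 starts after S3 ends — done with S3.
S4 starts before S6 ends → S6 and S4 overlap.
S5 starts before S6 ends → S6 and S5 overlap.
S5 starts before S4 ends → S4 and S5 overlap.

S1 & S2, S1 & S3, S2 & S3, S4 & S5, S4 & S6, S5 & S6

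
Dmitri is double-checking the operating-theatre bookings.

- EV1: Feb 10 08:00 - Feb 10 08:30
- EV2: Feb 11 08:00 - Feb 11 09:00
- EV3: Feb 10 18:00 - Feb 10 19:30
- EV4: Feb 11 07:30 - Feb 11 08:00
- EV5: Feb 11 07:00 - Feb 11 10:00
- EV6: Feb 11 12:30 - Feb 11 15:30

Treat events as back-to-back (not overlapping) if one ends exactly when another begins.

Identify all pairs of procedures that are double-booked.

EV2 & EV5, EV4 & EV5

Check each pair: they overlap iff neither finishes before the other starts.
Sorted by start: EV1, EV3, EV5, EV4, EV2, EV6.
EV3 starts after EV1 ends — done with EV1.
EV5 starts after EV3 ends — done with EV3.
EV4 starts before EV5 ends → EV5 and EV4 overlap.
EV2 starts before EV5 ends → EV5 and EV2 overlap.
EV6 starts after EV5 ends.
EV2 starts exactly when EV4 ends (back-to-back, no overlap) — done with EV4.
EV6 starts after EV2 ends.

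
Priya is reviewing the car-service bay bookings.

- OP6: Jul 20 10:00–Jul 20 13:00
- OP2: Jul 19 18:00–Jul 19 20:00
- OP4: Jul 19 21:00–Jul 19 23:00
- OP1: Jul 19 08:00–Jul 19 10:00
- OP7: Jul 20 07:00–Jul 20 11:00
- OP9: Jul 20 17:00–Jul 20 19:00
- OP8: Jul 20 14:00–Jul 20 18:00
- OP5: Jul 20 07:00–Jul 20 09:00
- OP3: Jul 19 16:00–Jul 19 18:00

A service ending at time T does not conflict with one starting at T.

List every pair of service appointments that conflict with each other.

OP5 & OP7, OP6 & OP7, OP8 & OP9

Sorted by start: OP1, OP3, OP2, OP4, OP5, OP7, OP6, OP8, OP9.
OP3 starts after OP1 ends, so nothing later overlaps OP1 either.
OP2 starts exactly when OP3 ends (back-to-back, no overlap), so nothing later overlaps OP3 either.
OP4 starts after OP2 ends, so nothing later overlaps OP2 either.
OP5 starts after OP4 ends, so nothing later overlaps OP4 either.
OP7 starts before OP5 ends → OP5 and OP7 overlap.
OP6 starts after OP5 ends, so nothing later overlaps OP5 either.
OP6 starts before OP7 ends → OP7 and OP6 overlap.
OP8 starts after OP7 ends, so nothing later overlaps OP7 either.
OP8 starts after OP6 ends, so nothing later overlaps OP6 either.
OP9 starts before OP8 ends → OP8 and OP9 overlap.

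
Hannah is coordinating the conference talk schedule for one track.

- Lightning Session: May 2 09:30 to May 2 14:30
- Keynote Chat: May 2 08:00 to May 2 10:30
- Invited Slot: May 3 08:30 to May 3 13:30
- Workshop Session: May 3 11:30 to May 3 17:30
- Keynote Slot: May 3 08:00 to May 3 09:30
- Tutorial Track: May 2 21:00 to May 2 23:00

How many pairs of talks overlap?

3

Two intervals overlap when each starts before the other ends.
Sorted by start: Keynote Chat, Lightning Session, Tutorial Track, Keynote Slot, Invited Slot, Workshop Session.
Lightning Session starts before Keynote Chat ends → Keynote Chat and Lightning Session overlap.
Tutorial Track starts after Keynote Chat ends — done with Keynote Chat.
Tutorial Track starts after Lightning Session ends — done with Lightning Session.
Keynote Slot starts after Tutorial Track ends — done with Tutorial Track.
Invited Slot starts before Keynote Slot ends → Keynote Slot and Invited Slot overlap.
Workshop Session starts after Keynote Slot ends.
Workshop Session starts before Invited Slot ends → Invited Slot and Workshop Session overlap.
Overlapping pairs: Invited Slot & Keynote Slot, Invited Slot & Workshop Session, Keynote Chat & Lightning Session — 3 in total.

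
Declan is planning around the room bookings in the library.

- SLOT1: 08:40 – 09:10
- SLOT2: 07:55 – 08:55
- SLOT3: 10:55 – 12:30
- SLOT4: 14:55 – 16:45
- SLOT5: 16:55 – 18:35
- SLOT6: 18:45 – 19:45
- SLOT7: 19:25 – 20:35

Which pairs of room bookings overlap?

Sorted by start: SLOT2, SLOT1, SLOT3, SLOT4, SLOT5, SLOT6, SLOT7.
SLOT1 starts before SLOT2 ends → SLOT2 and SLOT1 overlap.
SLOT3 starts after SLOT2 ends — done with SLOT2.
SLOT3 starts after SLOT1 ends — done with SLOT1.
SLOT4 starts after SLOT3 ends — done with SLOT3.
SLOT5 starts after SLOT4 ends — done with SLOT4.
SLOT6 starts after SLOT5 ends — done with SLOT5.
SLOT7 starts before SLOT6 ends → SLOT6 and SLOT7 overlap.

SLOT1 & SLOT2, SLOT6 & SLOT7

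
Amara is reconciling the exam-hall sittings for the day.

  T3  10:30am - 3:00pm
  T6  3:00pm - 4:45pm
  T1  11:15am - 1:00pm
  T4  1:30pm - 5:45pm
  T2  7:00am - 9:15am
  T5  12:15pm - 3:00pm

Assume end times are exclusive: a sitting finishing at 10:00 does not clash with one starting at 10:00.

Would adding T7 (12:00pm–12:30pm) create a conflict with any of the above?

T2: ends 9:15am at or before T7 starts 12:00pm → clear.
T3: starts 10:30am before T7 ends 12:30pm, and ends 3:00pm after T7 starts 12:00pm → overlap.
T1: starts 11:15am before T7 ends 12:30pm, and ends 1:00pm after T7 starts 12:00pm → overlap.
T5: starts 12:15pm before T7 ends 12:30pm, and ends 3:00pm after T7 starts 12:00pm → overlap.
T4: starts 1:30pm at or after T7 ends 12:30pm → clear.
T6: starts 3:00pm at or after T7 ends 12:30pm → clear.
T7 overlaps T1, T3, T5.

Yes — it overlaps T1, T3, T5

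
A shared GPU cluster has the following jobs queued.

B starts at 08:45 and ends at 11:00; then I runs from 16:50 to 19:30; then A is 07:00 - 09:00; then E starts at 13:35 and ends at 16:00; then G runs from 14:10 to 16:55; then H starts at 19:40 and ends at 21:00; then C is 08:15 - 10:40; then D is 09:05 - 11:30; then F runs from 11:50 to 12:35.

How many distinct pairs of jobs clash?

Sorted by start: A, C, B, D, F, E, G, I, H.
C starts before A ends → A and C overlap.
B starts before A ends → A and B overlap.
D starts after A ends — done with A.
B starts before C ends → C and B overlap.
D starts before C ends → C and D overlap.
F starts after C ends — done with C.
D starts before B ends → B and D overlap.
F starts after B ends — done with B.
F starts after D ends — done with D.
E starts after F ends — done with F.
G starts before E ends → E and G overlap.
I starts after E ends — done with E.
I starts before G ends → G and I overlap.
H starts after G ends.
H starts after I ends.
Overlapping pairs: A & B, A & C, B & C, B & D, C & D, E & G, G & I — 7 in total.

7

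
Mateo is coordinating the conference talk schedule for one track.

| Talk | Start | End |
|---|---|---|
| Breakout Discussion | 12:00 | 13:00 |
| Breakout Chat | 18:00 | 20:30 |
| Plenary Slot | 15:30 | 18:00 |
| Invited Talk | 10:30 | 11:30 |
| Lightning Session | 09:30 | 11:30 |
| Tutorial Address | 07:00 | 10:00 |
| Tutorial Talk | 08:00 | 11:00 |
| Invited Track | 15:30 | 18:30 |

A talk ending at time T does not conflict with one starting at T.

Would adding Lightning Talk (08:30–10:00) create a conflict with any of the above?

Yes — it overlaps Lightning Session, Tutorial Address, Tutorial Talk

Tutorial Address: starts 07:00 before Lightning Talk ends 10:00, and ends 10:00 after Lightning Talk starts 08:30 → overlap.
Tutorial Talk: starts 08:00 before Lightning Talk ends 10:00, and ends 11:00 after Lightning Talk starts 08:30 → overlap.
Lightning Session: starts 09:30 before Lightning Talk ends 10:00, and ends 11:30 after Lightning Talk starts 08:30 → overlap.
Invited Talk: starts 10:30 at or after Lightning Talk ends 10:00 → clear.
Breakout Discussion: starts 12:00 at or after Lightning Talk ends 10:00 → clear.
Plenary Slot: starts 15:30 at or after Lightning Talk ends 10:00 → clear.
Invited Track: starts 15:30 at or after Lightning Talk ends 10:00 → clear.
Breakout Chat: starts 18:00 at or after Lightning Talk ends 10:00 → clear.
Lightning Talk overlaps Tutorial Address, Tutorial Talk, Lightning Session.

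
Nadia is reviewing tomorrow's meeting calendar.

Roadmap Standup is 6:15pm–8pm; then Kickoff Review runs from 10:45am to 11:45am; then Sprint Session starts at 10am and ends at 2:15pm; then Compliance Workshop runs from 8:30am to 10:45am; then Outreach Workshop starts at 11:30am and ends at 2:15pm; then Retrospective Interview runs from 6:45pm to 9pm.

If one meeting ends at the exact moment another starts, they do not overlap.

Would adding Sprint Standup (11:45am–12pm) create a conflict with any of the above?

Yes — it overlaps Outreach Workshop, Sprint Session

Compliance Workshop: ends 10:45am at or before Sprint Standup starts 11:45am → clear.
Sprint Session: starts 10am before Sprint Standup ends 12pm, and ends 2:15pm after Sprint Standup starts 11:45am → overlap.
Kickoff Review: ends 11:45am at or before Sprint Standup starts 11:45am → clear.
Outreach Workshop: starts 11:30am before Sprint Standup ends 12pm, and ends 2:15pm after Sprint Standup starts 11:45am → overlap.
Roadmap Standup: starts 6:15pm at or after Sprint Standup ends 12pm → clear.
Retrospective Interview: starts 6:45pm at or after Sprint Standup ends 12pm → clear.
Sprint Standup overlaps Outreach Workshop, Sprint Session.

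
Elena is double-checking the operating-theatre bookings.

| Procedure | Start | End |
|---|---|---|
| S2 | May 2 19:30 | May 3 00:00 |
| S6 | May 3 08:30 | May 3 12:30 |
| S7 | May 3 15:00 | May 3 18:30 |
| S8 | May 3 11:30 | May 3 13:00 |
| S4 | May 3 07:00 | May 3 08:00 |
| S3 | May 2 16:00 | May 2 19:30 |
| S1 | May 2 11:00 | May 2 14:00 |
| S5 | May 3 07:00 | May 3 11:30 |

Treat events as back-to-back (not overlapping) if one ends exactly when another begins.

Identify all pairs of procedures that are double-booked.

S4 & S5, S5 & S6, S6 & S8

Sorted by start: S1, S3, S2, S4, S5, S6, S8, S7.
S3 starts after S1 ends; S1 is clear from here.
S2 starts exactly when S3 ends (back-to-back, no overlap); S3 is clear from here.
S4 starts after S2 ends; S2 is clear from here.
S5 starts before S4 ends → S4 and S5 overlap.
S6 starts after S4 ends; S4 is clear from here.
S6 starts before S5 ends → S5 and S6 overlap.
S8 starts exactly when S5 ends (back-to-back, no overlap); S5 is clear from here.
S8 starts before S6 ends → S6 and S8 overlap.
S7 starts after S6 ends.
S7 starts after S8 ends.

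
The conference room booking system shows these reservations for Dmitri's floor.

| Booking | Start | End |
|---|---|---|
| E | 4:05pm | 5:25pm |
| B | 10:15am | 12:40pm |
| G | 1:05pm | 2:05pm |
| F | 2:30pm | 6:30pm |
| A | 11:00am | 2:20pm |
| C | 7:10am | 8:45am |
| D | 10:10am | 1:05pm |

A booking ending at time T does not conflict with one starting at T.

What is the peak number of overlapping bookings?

3

Sort all start/end points and keep a running count:
7:10am start C → 1
8:45am end C → 0
10:10am start D → 1
10:15am start B → 2
11:00am start A → 3
12:40pm end B → 2
1:05pm end D → 1
1:05pm start G → 2
2:05pm end G → 1
2:20pm end A → 0
2:30pm start F → 1
4:05pm start E → 2
5:25pm end E → 1
6:30pm end F → 0
Peak is 3, at 11:00am (A, B, D).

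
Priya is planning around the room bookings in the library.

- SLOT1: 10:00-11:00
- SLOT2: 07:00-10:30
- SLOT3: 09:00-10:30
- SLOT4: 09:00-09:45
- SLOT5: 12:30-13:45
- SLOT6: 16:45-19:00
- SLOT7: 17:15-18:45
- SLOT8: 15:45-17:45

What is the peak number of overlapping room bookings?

Walk through starts and ends in time order (an end at T is processed before a start at T):
07:00 start SLOT2 → 1
09:00 start SLOT3 → 2
09:00 start SLOT4 → 3
09:45 end SLOT4 → 2
10:00 start SLOT1 → 3
10:30 end SLOT2 → 2
10:30 end SLOT3 → 1
11:00 end SLOT1 → 0
12:30 start SLOT5 → 1
13:45 end SLOT5 → 0
15:45 start SLOT8 → 1
16:45 start SLOT6 → 2
17:15 start SLOT7 → 3
17:45 end SLOT8 → 2
18:45 end SLOT7 → 1
19:00 end SLOT6 → 0
Peak is 3, at 09:00 (SLOT2, SLOT3, SLOT4).

3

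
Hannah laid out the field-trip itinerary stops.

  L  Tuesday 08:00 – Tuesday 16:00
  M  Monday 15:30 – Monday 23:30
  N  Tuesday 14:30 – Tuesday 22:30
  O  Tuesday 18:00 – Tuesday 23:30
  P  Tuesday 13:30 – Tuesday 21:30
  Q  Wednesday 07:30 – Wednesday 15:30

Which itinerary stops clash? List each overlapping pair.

Check each pair: they overlap iff neither finishes before the other starts.
Sorted by start: M, L, P, N, O, Q.
L starts after M ends; M is clear from here.
P starts before L ends → L and P overlap.
N starts before L ends → L and N overlap.
O starts after L ends; L is clear from here.
N starts before P ends → P and N overlap.
O starts before P ends → P and O overlap.
Q starts after P ends.
O starts before N ends → N and O overlap.
Q starts after N ends.
Q starts after O ends.

L & N, L & P, N & O, N & P, O & P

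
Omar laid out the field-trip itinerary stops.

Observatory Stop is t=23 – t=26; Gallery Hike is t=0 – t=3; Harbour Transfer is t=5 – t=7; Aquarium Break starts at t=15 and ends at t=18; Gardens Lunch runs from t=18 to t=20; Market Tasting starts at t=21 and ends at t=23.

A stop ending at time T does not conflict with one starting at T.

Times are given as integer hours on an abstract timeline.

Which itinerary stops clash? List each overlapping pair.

no overlapping pairs

Sorted by start: Gallery Hike, Harbour Transfer, Aquarium Break, Gardens Lunch, Market Tasting, Observatory Stop.
Harbour Transfer starts after Gallery Hike ends; Gallery Hike is clear from here.
Aquarium Break starts after Harbour Transfer ends; Harbour Transfer is clear from here.
Gardens Lunch starts exactly when Aquarium Break ends (back-to-back, no overlap); Aquarium Break is clear from here.
Market Tasting starts after Gardens Lunch ends; Gardens Lunch is clear from here.
Observatory Stop starts exactly when Market Tasting ends (back-to-back, no overlap).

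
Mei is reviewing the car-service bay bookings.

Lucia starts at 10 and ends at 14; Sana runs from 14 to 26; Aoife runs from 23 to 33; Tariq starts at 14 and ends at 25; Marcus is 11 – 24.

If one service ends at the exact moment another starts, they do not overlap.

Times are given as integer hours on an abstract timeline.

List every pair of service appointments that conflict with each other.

Sorted by start: Lucia, Marcus, Sana, Tariq, Aoife.
Marcus starts before Lucia ends → Lucia and Marcus overlap.
Sana starts exactly when Lucia ends (back-to-back, no overlap), so nothing later overlaps Lucia either.
Sana starts before Marcus ends → Marcus and Sana overlap.
Tariq starts before Marcus ends → Marcus and Tariq overlap.
Aoife starts before Marcus ends → Marcus and Aoife overlap.
Tariq starts before Sana ends → Sana and Tariq overlap.
Aoife starts before Sana ends → Sana and Aoife overlap.
Aoife starts before Tariq ends → Tariq and Aoife overlap.

Aoife & Marcus, Aoife & Sana, Aoife & Tariq, Lucia & Marcus, Marcus & Sana, Marcus & Tariq, Sana & Tariq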